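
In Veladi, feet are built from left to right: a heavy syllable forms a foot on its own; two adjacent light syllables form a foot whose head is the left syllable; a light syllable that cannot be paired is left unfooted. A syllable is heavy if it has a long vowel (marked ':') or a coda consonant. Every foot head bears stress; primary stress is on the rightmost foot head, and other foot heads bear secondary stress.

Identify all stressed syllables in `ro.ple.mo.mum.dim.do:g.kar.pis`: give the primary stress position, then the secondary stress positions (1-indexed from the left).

primary 8, secondary 1, 4, 5, 6, 7

Weights: 1 ro L, 2 ple L, 3 mo L, 4 mum H, 5 dim H, 6 do:g H, 7 kar H, 8 pis H.
Parse left to right (heavy = foot alone; LL = one foot; stranded L unfooted): (ˈro.ple) mo (ˈmum) (ˈdim) (ˈdo:g) (ˈkar) (ˈpis).
Foot heads: 1, 4, 5, 6, 7, 8.
Primary stress on the rightmost head = syllable 8.
Secondary stress on 1, 4, 5, 6, 7: ˌro.ple.mo.ˌmum.ˌdim.ˌdo:g.ˌkar.ˈpis.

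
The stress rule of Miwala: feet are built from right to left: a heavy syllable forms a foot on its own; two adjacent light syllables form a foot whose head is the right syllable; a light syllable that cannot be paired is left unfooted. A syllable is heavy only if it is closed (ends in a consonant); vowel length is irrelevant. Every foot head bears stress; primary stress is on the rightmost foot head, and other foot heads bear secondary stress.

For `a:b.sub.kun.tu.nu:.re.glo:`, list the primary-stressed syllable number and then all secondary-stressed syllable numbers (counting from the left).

primary 7, secondary 1, 2, 3, 5

Weights: 1 a:b H, 2 sub H, 3 kun H, 4 tu L, 5 nu: L, 6 re L, 7 glo: L.
Parse right to left (heavy = foot alone; LL = one foot; stranded L unfooted): (ˈa:b) (ˈsub) (ˈkun) (tu.ˈnu:) (re.ˈglo:).
Foot heads: 1, 2, 3, 5, 7.
Primary stress on the rightmost head = syllable 7.
Secondary stress on 1, 2, 3, 5: ˌa:b.ˌsub.ˌkun.tu.ˌnu:.re.ˈglo:.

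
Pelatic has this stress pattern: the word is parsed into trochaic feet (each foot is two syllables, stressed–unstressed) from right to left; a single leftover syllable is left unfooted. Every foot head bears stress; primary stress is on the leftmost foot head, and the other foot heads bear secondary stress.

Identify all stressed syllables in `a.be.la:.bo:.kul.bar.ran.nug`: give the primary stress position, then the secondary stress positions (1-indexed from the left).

Parse right to left into trochaic (ˈσσ) feet: (ˈa.be) (ˈla:.bo:) (ˈkul.bar) (ˈran.nug).
Foot heads (stressed positions): 1, 3, 5, 7.
End Rule Leftmost: primary stress on the leftmost head = syllable 1.
Secondary stress on 3, 5, 7: ˈa.be.ˌla:.bo:.ˌkul.bar.ˌran.nug.

primary 1, secondary 3, 5, 7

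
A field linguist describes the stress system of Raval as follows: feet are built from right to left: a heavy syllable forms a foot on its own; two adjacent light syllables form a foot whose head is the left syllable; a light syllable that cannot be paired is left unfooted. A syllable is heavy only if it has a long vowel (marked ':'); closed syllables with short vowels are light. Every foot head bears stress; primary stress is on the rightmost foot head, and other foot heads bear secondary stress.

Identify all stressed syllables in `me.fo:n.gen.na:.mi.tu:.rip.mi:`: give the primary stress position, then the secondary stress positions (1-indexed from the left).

Weights: 1 me L, 2 fo:n H, 3 gen L, 4 na: H, 5 mi L, 6 tu: H, 7 rip L, 8 mi: H.
Parse right to left (heavy = foot alone; LL = one foot; stranded L unfooted): me (ˈfo:n) gen (ˈna:) mi (ˈtu:) rip (ˈmi:).
Foot heads: 2, 4, 6, 8.
Primary stress on the rightmost head = syllable 8.
Secondary stress on 2, 4, 6: me.ˌfo:n.gen.ˌna:.mi.ˌtu:.rip.ˈmi:.

primary 8, secondary 2, 4, 6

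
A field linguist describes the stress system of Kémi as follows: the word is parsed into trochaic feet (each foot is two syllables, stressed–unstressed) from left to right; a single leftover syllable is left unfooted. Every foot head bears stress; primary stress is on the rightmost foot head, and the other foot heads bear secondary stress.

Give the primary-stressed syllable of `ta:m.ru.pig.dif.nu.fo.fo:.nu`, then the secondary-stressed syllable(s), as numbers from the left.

Parse left to right into trochaic (ˈσσ) feet: (ˈta:m.ru) (ˈpig.dif) (ˈnu.fo) (ˈfo:.nu).
Foot heads (stressed positions): 1, 3, 5, 7.
End Rule Rightmost: primary stress on the rightmost head = syllable 7.
Secondary stress on 1, 3, 5: ˌta:m.ru.ˌpig.dif.ˌnu.fo.ˈfo:.nu.

primary 7, secondary 1, 3, 5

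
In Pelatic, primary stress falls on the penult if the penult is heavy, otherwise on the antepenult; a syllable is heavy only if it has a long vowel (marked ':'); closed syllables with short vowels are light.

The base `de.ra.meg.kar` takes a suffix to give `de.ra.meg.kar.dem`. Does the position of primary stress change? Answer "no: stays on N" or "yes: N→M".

yes: 2→3

Base `de.ra.meg.kar` (4 syllables):
  Weights: 2 ra L, 3 meg L, 4 kar L.
  The penult (syllable 3, meg) is light, so stress falls on the antepenult (syllable 2, ra).
  → primary stress on syllable 2.
Suffixed `de.ra.meg.kar.dem` (5 syllables):
  Weights: 3 meg L, 4 kar L, 5 dem L.
  The penult (syllable 4, kar) is light, so stress falls on the antepenult (syllable 3, meg).
  → primary stress on syllable 3.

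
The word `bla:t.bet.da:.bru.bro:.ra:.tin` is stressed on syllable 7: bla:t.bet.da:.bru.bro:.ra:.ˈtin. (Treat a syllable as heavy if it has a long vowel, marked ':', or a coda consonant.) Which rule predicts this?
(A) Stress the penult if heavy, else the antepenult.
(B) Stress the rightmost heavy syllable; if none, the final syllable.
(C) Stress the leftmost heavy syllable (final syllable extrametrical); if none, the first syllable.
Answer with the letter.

Rule A → syllable 6 (observed: 7).
Rule B → syllable 7 ✓.
Rule C → syllable 1 (observed: 7).

B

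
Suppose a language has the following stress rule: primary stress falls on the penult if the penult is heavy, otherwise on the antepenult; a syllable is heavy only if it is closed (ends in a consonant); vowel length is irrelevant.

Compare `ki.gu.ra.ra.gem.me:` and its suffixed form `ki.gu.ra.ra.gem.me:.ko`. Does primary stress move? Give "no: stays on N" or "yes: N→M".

no: stays on 5

Base `ki.gu.ra.ra.gem.me:` (6 syllables):
  Weights: 4 ra L, 5 gem H, 6 me: L.
  The penult (syllable 5, gem) is heavy, so it takes stress.
  → primary stress on syllable 5.
Suffixed `ki.gu.ra.ra.gem.me:.ko` (7 syllables):
  Weights: 5 gem H, 6 me: L, 7 ko L.
  The penult (syllable 6, me:) is light, so stress falls on the antepenult (syllable 5, gem).
  → primary stress on syllable 5.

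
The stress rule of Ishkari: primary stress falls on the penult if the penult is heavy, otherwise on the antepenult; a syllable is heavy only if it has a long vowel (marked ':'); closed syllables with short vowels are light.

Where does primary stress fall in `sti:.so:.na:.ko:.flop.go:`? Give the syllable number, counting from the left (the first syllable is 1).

4

Weights: 4 ko: H, 5 flop L, 6 go: H.
The penult (syllable 5, flop) is light, so stress falls on the antepenult (syllable 4, ko:).
Primary stress: syllable 4 → sti:.so:.na:.ˈko:.flop.go:.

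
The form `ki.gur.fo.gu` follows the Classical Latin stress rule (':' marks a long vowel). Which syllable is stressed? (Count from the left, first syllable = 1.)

Classical Latin: stress the penult if heavy (long vowel or closed), else the antepenult.
Weights: 2 gur H, 3 fo L, 4 gu L.
The penult (syllable 3, fo) is light, so stress falls on the antepenult (syllable 2, gur).
Stress on syllable 2: ki.ˈgur.fo.gu.

2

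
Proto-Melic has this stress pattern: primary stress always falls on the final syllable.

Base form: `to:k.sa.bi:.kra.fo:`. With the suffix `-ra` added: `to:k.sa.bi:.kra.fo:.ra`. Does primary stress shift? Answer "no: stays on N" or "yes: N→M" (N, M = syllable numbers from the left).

yes: 5→6

Base `to:k.sa.bi:.kra.fo:` (5 syllables):
  The word has 5 syllables; the final syllable is syllable 5 (fo:).
  → primary stress on syllable 5.
Suffixed `to:k.sa.bi:.kra.fo:.ra` (6 syllables):
  The word has 6 syllables; the final syllable is syllable 6 (ra).
  → primary stress on syllable 6.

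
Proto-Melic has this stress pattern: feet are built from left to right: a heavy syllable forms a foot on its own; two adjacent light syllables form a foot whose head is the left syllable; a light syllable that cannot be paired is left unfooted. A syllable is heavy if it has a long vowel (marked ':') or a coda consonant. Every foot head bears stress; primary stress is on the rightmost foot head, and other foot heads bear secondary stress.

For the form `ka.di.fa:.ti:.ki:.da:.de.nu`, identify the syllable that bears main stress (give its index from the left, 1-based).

7

Weights: 1 ka L, 2 di L, 3 fa: H, 4 ti: H, 5 ki: H, 6 da: H, 7 de L, 8 nu L.
Parse left to right (heavy = foot alone; LL = one foot; stranded L unfooted): (ˈka.di) (ˈfa:) (ˈti:) (ˈki:) (ˈda:) (ˈde.nu).
Foot heads: 1, 3, 4, 5, 6, 7.
Primary stress on the rightmost head = syllable 7.
Primary stress: syllable 7 → ka.di.fa:.ti:.ki:.da:.ˈde.nu.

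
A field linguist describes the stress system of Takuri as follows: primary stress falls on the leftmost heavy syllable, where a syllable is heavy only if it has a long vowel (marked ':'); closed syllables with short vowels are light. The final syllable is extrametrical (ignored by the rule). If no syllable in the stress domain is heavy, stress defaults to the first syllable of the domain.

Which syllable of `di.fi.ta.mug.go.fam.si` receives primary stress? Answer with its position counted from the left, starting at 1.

The final syllable (7, si) is extrametrical; the stress domain is syllables 1–6.
Weights: 1 di L, 2 fi L, 3 ta L, 4 mug L, 5 go L, 6 fam L.
No heavy syllable in the domain; default to the first syllable of the domain = syllable 1.
Primary stress: syllable 1 → ˈdi.fi.ta.mug.go.fam.si.

1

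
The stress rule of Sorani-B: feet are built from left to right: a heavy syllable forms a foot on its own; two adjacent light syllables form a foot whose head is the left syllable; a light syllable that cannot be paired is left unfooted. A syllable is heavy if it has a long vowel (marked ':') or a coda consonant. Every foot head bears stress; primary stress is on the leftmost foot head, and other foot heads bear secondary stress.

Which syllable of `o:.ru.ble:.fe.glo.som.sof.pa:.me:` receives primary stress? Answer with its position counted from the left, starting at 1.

1

Weights: 1 o: H, 2 ru L, 3 ble: H, 4 fe L, 5 glo L, 6 som H, 7 sof H, 8 pa: H, 9 me: H.
Parse left to right (heavy = foot alone; LL = one foot; stranded L unfooted): (ˈo:) ru (ˈble:) (ˈfe.glo) (ˈsom) (ˈsof) (ˈpa:) (ˈme:).
Foot heads: 1, 3, 4, 6, 7, 8, 9.
Primary stress on the leftmost head = syllable 1.
Primary stress: syllable 1 → ˈo:.ru.ble:.fe.glo.som.sof.pa:.me:.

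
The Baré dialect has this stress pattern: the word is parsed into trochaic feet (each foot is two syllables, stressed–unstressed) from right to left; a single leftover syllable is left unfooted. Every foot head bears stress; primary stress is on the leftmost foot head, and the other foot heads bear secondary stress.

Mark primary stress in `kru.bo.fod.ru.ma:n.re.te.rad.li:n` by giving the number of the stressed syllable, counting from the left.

2

Parse right to left into trochaic (ˈσσ) feet: kru (ˈbo.fod) (ˈru.ma:n) (ˈre.te) (ˈrad.li:n). Syllable 1 is left unfooted.
Foot heads (stressed positions): 2, 4, 6, 8.
End Rule Leftmost: primary stress on the leftmost head = syllable 2.
Primary stress: syllable 2 → kru.ˈbo.fod.ru.ma:n.re.te.rad.li:n.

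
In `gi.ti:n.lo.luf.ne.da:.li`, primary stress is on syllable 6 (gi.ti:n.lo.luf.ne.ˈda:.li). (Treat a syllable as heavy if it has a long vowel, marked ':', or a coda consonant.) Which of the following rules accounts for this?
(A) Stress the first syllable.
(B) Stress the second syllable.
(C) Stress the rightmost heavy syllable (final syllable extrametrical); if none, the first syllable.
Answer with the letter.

C

Rule A → syllable 1 (observed: 6).
Rule B → syllable 2 (observed: 6).
Rule C → syllable 6 ✓.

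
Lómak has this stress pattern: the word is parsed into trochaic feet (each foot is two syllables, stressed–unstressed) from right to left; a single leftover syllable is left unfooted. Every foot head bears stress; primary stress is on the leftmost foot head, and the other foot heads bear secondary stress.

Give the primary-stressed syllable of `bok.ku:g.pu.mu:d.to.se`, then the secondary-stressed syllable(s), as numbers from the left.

primary 1, secondary 3, 5

Parse right to left into trochaic (ˈσσ) feet: (ˈbok.ku:g) (ˈpu.mu:d) (ˈto.se).
Foot heads (stressed positions): 1, 3, 5.
End Rule Leftmost: primary stress on the leftmost head = syllable 1.
Secondary stress on 3, 5: ˈbok.ku:g.ˌpu.mu:d.ˌto.se.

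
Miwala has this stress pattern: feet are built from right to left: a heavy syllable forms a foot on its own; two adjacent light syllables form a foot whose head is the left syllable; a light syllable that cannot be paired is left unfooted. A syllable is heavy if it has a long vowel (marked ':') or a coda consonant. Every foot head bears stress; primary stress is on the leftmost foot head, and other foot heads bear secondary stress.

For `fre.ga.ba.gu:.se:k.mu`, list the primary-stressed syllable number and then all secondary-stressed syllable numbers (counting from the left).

primary 2, secondary 4, 5

Weights: 1 fre L, 2 ga L, 3 ba L, 4 gu: H, 5 se:k H, 6 mu L.
Parse right to left (heavy = foot alone; LL = one foot; stranded L unfooted): fre (ˈga.ba) (ˈgu:) (ˈse:k) mu.
Foot heads: 2, 4, 5.
Primary stress on the leftmost head = syllable 2.
Secondary stress on 4, 5: fre.ˈga.ba.ˌgu:.ˌse:k.mu.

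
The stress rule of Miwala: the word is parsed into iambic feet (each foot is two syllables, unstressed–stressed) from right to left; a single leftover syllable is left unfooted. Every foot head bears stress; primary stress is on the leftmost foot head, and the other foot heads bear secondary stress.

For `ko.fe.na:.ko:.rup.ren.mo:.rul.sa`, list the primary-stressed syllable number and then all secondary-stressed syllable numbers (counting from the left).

primary 3, secondary 5, 7, 9

Parse right to left into iambic (σˈσ) feet: ko (fe.ˈna:) (ko:.ˈrup) (ren.ˈmo:) (rul.ˈsa). Syllable 1 is left unfooted.
Foot heads (stressed positions): 3, 5, 7, 9.
End Rule Leftmost: primary stress on the leftmost head = syllable 3.
Secondary stress on 5, 7, 9: ko.fe.ˈna:.ko:.ˌrup.ren.ˌmo:.rul.ˌsa.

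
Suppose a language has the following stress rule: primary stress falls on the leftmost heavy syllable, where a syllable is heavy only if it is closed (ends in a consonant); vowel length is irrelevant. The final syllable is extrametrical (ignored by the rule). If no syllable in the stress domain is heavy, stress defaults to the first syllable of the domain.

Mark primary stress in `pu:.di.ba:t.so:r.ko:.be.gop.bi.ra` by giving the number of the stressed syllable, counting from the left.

3

The final syllable (9, ra) is extrametrical; the stress domain is syllables 1–8.
Weights: 1 pu: L, 2 di L, 3 ba:t H, 4 so:r H, 5 ko: L, 6 be L, 7 gop H, 8 bi L.
Heavy syllables in the domain: 3, 4, 7. The leftmost is syllable 3 (ba:t).
Primary stress: syllable 3 → pu:.di.ˈba:t.so:r.ko:.be.gop.bi.ra.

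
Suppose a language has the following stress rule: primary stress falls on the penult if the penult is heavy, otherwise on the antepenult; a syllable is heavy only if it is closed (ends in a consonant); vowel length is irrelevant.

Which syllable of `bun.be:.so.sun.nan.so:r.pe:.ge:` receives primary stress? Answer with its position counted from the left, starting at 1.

6

Weights: 6 so:r H, 7 pe: L, 8 ge: L.
The penult (syllable 7, pe:) is light, so stress falls on the antepenult (syllable 6, so:r).
Primary stress: syllable 6 → bun.be:.so.sun.nan.ˈso:r.pe:.ge:.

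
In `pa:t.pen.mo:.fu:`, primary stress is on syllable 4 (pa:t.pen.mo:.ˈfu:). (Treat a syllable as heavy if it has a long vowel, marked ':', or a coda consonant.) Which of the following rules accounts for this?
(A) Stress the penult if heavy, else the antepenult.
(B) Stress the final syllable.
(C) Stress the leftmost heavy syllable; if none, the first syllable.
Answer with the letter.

Rule A → syllable 3 (observed: 4).
Rule B → syllable 4 ✓.
Rule C → syllable 1 (observed: 4).

B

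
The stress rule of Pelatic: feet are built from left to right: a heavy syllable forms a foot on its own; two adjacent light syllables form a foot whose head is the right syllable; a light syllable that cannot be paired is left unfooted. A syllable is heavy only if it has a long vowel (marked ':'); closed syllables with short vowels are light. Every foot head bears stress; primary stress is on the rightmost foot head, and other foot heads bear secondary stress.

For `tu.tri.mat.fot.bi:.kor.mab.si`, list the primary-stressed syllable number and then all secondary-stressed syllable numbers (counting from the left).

primary 7, secondary 2, 4, 5

Weights: 1 tu L, 2 tri L, 3 mat L, 4 fot L, 5 bi: H, 6 kor L, 7 mab L, 8 si L.
Parse left to right (heavy = foot alone; LL = one foot; stranded L unfooted): (tu.ˈtri) (mat.ˈfot) (ˈbi:) (kor.ˈmab) si.
Foot heads: 2, 4, 5, 7.
Primary stress on the rightmost head = syllable 7.
Secondary stress on 2, 4, 5: tu.ˌtri.mat.ˌfot.ˌbi:.kor.ˈmab.si.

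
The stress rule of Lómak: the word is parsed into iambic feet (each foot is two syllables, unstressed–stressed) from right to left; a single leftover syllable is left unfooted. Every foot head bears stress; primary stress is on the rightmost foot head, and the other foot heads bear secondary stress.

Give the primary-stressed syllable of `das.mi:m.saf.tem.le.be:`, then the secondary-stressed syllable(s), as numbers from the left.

primary 6, secondary 2, 4

Parse right to left into iambic (σˈσ) feet: (das.ˈmi:m) (saf.ˈtem) (le.ˈbe:).
Foot heads (stressed positions): 2, 4, 6.
End Rule Rightmost: primary stress on the rightmost head = syllable 6.
Secondary stress on 2, 4: das.ˌmi:m.saf.ˌtem.le.ˈbe:.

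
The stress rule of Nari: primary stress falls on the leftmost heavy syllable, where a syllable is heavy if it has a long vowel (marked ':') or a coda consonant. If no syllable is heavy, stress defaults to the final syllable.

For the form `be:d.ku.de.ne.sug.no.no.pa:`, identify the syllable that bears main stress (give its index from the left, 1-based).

1

Weights: 1 be:d H, 2 ku L, 3 de L, 4 ne L, 5 sug H, 6 no L, 7 no L, 8 pa: H.
Heavy syllables in the domain: 1, 5, 8. The leftmost is syllable 1 (be:d).
Primary stress: syllable 1 → ˈbe:d.ku.de.ne.sug.no.no.pa:.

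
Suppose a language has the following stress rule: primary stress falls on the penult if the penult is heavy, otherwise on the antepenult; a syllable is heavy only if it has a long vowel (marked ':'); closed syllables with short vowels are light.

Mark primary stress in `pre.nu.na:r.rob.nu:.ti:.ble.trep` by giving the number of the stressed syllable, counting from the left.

6

Weights: 6 ti: H, 7 ble L, 8 trep L.
The penult (syllable 7, ble) is light, so stress falls on the antepenult (syllable 6, ti:).
Primary stress: syllable 6 → pre.nu.na:r.rob.nu:.ˈti:.ble.trep.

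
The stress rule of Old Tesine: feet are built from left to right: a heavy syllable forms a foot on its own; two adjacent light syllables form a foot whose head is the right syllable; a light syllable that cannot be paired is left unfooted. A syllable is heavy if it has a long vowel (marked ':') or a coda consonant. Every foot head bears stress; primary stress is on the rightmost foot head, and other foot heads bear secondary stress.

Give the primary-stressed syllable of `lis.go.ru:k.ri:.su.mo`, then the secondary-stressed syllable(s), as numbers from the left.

Weights: 1 lis H, 2 go L, 3 ru:k H, 4 ri: H, 5 su L, 6 mo L.
Parse left to right (heavy = foot alone; LL = one foot; stranded L unfooted): (ˈlis) go (ˈru:k) (ˈri:) (su.ˈmo).
Foot heads: 1, 3, 4, 6.
Primary stress on the rightmost head = syllable 6.
Secondary stress on 1, 3, 4: ˌlis.go.ˌru:k.ˌri:.su.ˈmo.

primary 6, secondary 1, 3, 4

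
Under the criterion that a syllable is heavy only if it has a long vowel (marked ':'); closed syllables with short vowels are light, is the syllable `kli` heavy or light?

`kli`: short vowel, open (no coda). Short vowel → light.

light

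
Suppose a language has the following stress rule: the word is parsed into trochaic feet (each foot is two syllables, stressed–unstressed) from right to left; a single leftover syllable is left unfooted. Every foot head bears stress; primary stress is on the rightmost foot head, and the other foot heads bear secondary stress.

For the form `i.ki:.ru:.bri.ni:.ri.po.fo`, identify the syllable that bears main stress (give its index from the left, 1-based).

7

Parse right to left into trochaic (ˈσσ) feet: (ˈi.ki:) (ˈru:.bri) (ˈni:.ri) (ˈpo.fo).
Foot heads (stressed positions): 1, 3, 5, 7.
End Rule Rightmost: primary stress on the rightmost head = syllable 7.
Primary stress: syllable 7 → i.ki:.ru:.bri.ni:.ri.ˈpo.fo.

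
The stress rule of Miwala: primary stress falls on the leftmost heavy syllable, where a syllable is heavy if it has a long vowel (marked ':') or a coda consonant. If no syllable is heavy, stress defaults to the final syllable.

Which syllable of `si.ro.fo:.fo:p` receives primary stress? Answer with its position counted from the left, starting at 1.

Weights: 1 si L, 2 ro L, 3 fo: H, 4 fo:p H.
Heavy syllables in the domain: 3, 4. The leftmost is syllable 3 (fo:).
Primary stress: syllable 3 → si.ro.ˈfo:.fo:p.

3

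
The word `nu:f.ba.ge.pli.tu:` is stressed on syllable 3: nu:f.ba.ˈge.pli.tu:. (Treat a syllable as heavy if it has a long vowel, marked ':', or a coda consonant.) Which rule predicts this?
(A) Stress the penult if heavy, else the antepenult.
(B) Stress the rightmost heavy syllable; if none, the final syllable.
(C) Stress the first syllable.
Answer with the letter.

Rule A → syllable 3 ✓.
Rule B → syllable 5 (observed: 3).
Rule C → syllable 1 (observed: 3).

A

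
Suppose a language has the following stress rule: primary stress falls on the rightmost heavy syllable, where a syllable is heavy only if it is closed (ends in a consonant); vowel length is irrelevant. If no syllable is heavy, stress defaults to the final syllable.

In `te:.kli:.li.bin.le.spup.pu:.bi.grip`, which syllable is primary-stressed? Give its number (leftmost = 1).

Weights: 1 te: L, 2 kli: L, 3 li L, 4 bin H, 5 le L, 6 spup H, 7 pu: L, 8 bi L, 9 grip H.
Heavy syllables in the domain: 4, 6, 9. The rightmost is syllable 9 (grip).
Primary stress: syllable 9 → te:.kli:.li.bin.le.spup.pu:.bi.ˈgrip.

9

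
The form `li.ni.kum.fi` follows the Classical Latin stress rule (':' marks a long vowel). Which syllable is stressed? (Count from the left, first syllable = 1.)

Classical Latin: stress the penult if heavy (long vowel or closed), else the antepenult.
Weights: 2 ni L, 3 kum H, 4 fi L.
The penult (syllable 3, kum) is heavy, so it takes stress.
Stress on syllable 3: li.ni.ˈkum.fi.

3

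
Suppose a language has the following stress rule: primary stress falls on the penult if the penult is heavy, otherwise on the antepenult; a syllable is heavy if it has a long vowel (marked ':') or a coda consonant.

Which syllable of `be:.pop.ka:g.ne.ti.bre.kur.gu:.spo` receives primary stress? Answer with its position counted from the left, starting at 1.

Weights: 7 kur H, 8 gu: H, 9 spo L.
The penult (syllable 8, gu:) is heavy, so it takes stress.
Primary stress: syllable 8 → be:.pop.ka:g.ne.ti.bre.kur.ˈgu:.spo.

8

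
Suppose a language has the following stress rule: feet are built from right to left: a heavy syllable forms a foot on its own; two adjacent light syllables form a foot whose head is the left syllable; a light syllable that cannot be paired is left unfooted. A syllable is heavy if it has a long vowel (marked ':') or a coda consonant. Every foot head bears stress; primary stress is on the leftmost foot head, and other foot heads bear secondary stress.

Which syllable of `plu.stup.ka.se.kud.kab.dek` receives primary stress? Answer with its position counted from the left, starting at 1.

2

Weights: 1 plu L, 2 stup H, 3 ka L, 4 se L, 5 kud H, 6 kab H, 7 dek H.
Parse right to left (heavy = foot alone; LL = one foot; stranded L unfooted): plu (ˈstup) (ˈka.se) (ˈkud) (ˈkab) (ˈdek).
Foot heads: 2, 3, 5, 6, 7.
Primary stress on the leftmost head = syllable 2.
Primary stress: syllable 2 → plu.ˈstup.ka.se.kud.kab.dek.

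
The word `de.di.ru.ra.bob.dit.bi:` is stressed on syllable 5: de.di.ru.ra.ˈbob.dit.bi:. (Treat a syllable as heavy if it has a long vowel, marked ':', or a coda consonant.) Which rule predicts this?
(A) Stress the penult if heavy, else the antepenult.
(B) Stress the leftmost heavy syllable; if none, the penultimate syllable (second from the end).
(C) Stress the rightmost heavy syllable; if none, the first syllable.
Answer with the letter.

B

Rule A → syllable 6 (observed: 5).
Rule B → syllable 5 ✓.
Rule C → syllable 7 (observed: 5).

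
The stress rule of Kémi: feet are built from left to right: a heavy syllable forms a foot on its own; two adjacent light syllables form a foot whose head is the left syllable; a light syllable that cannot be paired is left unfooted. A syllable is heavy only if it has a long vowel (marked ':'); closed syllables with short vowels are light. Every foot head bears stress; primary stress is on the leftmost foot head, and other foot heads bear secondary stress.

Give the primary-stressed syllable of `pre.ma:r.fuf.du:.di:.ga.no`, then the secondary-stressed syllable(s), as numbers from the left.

primary 2, secondary 4, 5, 6

Weights: 1 pre L, 2 ma:r H, 3 fuf L, 4 du: H, 5 di: H, 6 ga L, 7 no L.
Parse left to right (heavy = foot alone; LL = one foot; stranded L unfooted): pre (ˈma:r) fuf (ˈdu:) (ˈdi:) (ˈga.no).
Foot heads: 2, 4, 5, 6.
Primary stress on the leftmost head = syllable 2.
Secondary stress on 4, 5, 6: pre.ˈma:r.fuf.ˌdu:.ˌdi:.ˌga.no.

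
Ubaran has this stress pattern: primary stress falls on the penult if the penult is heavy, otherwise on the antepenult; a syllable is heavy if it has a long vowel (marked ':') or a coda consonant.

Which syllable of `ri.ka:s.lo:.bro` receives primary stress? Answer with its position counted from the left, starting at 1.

Weights: 2 ka:s H, 3 lo: H, 4 bro L.
The penult (syllable 3, lo:) is heavy, so it takes stress.
Primary stress: syllable 3 → ri.ka:s.ˈlo:.bro.

3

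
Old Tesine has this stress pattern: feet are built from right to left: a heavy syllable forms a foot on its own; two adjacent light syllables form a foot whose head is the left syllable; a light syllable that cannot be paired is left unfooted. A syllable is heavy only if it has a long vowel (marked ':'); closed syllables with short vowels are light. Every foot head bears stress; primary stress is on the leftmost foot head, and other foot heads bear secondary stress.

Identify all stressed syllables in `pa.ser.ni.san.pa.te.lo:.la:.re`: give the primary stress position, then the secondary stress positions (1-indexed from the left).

Weights: 1 pa L, 2 ser L, 3 ni L, 4 san L, 5 pa L, 6 te L, 7 lo: H, 8 la: H, 9 re L.
Parse right to left (heavy = foot alone; LL = one foot; stranded L unfooted): (ˈpa.ser) (ˈni.san) (ˈpa.te) (ˈlo:) (ˈla:) re.
Foot heads: 1, 3, 5, 7, 8.
Primary stress on the leftmost head = syllable 1.
Secondary stress on 3, 5, 7, 8: ˈpa.ser.ˌni.san.ˌpa.te.ˌlo:.ˌla:.re.

primary 1, secondary 3, 5, 7, 8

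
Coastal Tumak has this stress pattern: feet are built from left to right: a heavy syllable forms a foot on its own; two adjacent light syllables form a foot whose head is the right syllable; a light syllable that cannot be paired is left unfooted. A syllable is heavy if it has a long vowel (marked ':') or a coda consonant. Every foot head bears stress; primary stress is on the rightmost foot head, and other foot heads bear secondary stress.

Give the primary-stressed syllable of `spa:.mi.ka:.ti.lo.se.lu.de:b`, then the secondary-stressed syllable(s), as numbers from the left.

Weights: 1 spa: H, 2 mi L, 3 ka: H, 4 ti L, 5 lo L, 6 se L, 7 lu L, 8 de:b H.
Parse left to right (heavy = foot alone; LL = one foot; stranded L unfooted): (ˈspa:) mi (ˈka:) (ti.ˈlo) (se.ˈlu) (ˈde:b).
Foot heads: 1, 3, 5, 7, 8.
Primary stress on the rightmost head = syllable 8.
Secondary stress on 1, 3, 5, 7: ˌspa:.mi.ˌka:.ti.ˌlo.se.ˌlu.ˈde:b.

primary 8, secondary 1, 3, 5, 7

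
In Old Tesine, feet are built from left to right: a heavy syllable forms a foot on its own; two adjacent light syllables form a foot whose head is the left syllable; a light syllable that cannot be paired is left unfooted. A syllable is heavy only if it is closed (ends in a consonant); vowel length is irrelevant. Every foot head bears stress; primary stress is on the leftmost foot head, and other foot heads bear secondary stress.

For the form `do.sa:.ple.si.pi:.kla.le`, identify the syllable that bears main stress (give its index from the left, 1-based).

1

Weights: 1 do L, 2 sa: L, 3 ple L, 4 si L, 5 pi: L, 6 kla L, 7 le L.
Parse left to right (heavy = foot alone; LL = one foot; stranded L unfooted): (ˈdo.sa:) (ˈple.si) (ˈpi:.kla) le.
Foot heads: 1, 3, 5.
Primary stress on the leftmost head = syllable 1.
Primary stress: syllable 1 → ˈdo.sa:.ple.si.pi:.kla.le.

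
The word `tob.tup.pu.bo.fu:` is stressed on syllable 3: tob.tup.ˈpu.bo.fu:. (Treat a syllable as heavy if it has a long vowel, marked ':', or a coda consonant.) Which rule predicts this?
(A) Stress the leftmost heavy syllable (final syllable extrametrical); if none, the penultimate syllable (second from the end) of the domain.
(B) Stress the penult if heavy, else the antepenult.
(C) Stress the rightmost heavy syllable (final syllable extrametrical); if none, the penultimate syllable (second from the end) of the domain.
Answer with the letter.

B

Rule A → syllable 1 (observed: 3).
Rule B → syllable 3 ✓.
Rule C → syllable 2 (observed: 3).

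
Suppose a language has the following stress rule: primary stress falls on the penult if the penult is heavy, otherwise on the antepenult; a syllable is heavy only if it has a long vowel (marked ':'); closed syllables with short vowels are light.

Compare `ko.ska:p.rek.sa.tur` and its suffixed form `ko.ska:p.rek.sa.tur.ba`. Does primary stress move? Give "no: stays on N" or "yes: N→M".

yes: 3→4

Base `ko.ska:p.rek.sa.tur` (5 syllables):
  Weights: 3 rek L, 4 sa L, 5 tur L.
  The penult (syllable 4, sa) is light, so stress falls on the antepenult (syllable 3, rek).
  → primary stress on syllable 3.
Suffixed `ko.ska:p.rek.sa.tur.ba` (6 syllables):
  Weights: 4 sa L, 5 tur L, 6 ba L.
  The penult (syllable 5, tur) is light, so stress falls on the antepenult (syllable 4, sa).
  → primary stress on syllable 4.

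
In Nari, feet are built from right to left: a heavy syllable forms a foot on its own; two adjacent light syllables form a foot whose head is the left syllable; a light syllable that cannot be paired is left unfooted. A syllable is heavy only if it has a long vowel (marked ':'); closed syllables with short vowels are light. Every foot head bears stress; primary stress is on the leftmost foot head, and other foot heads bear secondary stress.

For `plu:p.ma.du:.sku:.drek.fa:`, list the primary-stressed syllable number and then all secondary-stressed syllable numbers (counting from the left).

primary 1, secondary 3, 4, 6

Weights: 1 plu:p H, 2 ma L, 3 du: H, 4 sku: H, 5 drek L, 6 fa: H.
Parse right to left (heavy = foot alone; LL = one foot; stranded L unfooted): (ˈplu:p) ma (ˈdu:) (ˈsku:) drek (ˈfa:).
Foot heads: 1, 3, 4, 6.
Primary stress on the leftmost head = syllable 1.
Secondary stress on 3, 4, 6: ˈplu:p.ma.ˌdu:.ˌsku:.drek.ˌfa:.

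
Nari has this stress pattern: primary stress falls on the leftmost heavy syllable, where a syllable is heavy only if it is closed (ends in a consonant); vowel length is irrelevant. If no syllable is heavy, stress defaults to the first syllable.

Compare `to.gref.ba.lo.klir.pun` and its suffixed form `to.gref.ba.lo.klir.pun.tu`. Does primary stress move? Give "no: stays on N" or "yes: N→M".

no: stays on 2

Base `to.gref.ba.lo.klir.pun` (6 syllables):
  Weights: 1 to L, 2 gref H, 3 ba L, 4 lo L, 5 klir H, 6 pun H.
  Heavy syllables in the domain: 2, 5, 6. The leftmost is syllable 2 (gref).
  → primary stress on syllable 2.
Suffixed `to.gref.ba.lo.klir.pun.tu` (7 syllables):
  Weights: 1 to L, 2 gref H, 3 ba L, 4 lo L, 5 klir H, 6 pun H, 7 tu L.
  Heavy syllables in the domain: 2, 5, 6. The leftmost is syllable 2 (gref).
  → primary stress on syllable 2.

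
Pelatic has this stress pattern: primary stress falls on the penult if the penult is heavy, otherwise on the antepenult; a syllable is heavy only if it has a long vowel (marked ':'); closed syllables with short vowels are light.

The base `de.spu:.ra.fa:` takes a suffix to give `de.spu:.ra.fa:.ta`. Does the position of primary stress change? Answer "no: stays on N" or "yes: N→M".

yes: 2→4

Base `de.spu:.ra.fa:` (4 syllables):
  Weights: 2 spu: H, 3 ra L, 4 fa: H.
  The penult (syllable 3, ra) is light, so stress falls on the antepenult (syllable 2, spu:).
  → primary stress on syllable 2.
Suffixed `de.spu:.ra.fa:.ta` (5 syllables):
  Weights: 3 ra L, 4 fa: H, 5 ta L.
  The penult (syllable 4, fa:) is heavy, so it takes stress.
  → primary stress on syllable 4.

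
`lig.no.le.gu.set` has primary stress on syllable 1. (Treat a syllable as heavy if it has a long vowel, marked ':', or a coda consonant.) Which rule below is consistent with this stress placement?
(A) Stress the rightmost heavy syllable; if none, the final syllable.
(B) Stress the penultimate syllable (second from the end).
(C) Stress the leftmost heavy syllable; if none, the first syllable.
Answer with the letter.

Rule A → syllable 5 (observed: 1).
Rule B → syllable 4 (observed: 1).
Rule C → syllable 1 ✓.

C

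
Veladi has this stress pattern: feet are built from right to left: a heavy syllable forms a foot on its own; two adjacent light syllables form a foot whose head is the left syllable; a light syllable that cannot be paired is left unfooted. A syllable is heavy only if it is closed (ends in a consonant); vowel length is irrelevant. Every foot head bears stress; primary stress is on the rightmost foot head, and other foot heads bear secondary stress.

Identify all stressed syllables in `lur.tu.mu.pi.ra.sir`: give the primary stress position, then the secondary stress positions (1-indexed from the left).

primary 6, secondary 1, 2, 4

Weights: 1 lur H, 2 tu L, 3 mu L, 4 pi L, 5 ra L, 6 sir H.
Parse right to left (heavy = foot alone; LL = one foot; stranded L unfooted): (ˈlur) (ˈtu.mu) (ˈpi.ra) (ˈsir).
Foot heads: 1, 2, 4, 6.
Primary stress on the rightmost head = syllable 6.
Secondary stress on 1, 2, 4: ˌlur.ˌtu.mu.ˌpi.ra.ˈsir.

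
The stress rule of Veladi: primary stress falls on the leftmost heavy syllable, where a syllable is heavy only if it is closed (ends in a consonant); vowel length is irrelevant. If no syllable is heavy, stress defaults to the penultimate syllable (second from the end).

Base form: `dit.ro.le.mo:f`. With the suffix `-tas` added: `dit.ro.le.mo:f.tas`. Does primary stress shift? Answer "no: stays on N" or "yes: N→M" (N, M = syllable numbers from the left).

Base `dit.ro.le.mo:f` (4 syllables):
  Weights: 1 dit H, 2 ro L, 3 le L, 4 mo:f H.
  Heavy syllables in the domain: 1, 4. The leftmost is syllable 1 (dit).
  → primary stress on syllable 1.
Suffixed `dit.ro.le.mo:f.tas` (5 syllables):
  Weights: 1 dit H, 2 ro L, 3 le L, 4 mo:f H, 5 tas H.
  Heavy syllables in the domain: 1, 4, 5. The leftmost is syllable 1 (dit).
  → primary stress on syllable 1.

no: stays on 1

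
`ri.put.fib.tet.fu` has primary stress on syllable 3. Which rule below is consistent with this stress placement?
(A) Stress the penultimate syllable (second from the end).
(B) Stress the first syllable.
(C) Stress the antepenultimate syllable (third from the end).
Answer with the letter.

C

Rule A → syllable 4 (observed: 3).
Rule B → syllable 1 (observed: 3).
Rule C → syllable 3 ✓.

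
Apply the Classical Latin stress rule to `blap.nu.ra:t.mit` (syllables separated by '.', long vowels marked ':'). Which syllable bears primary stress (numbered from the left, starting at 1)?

3

Classical Latin: stress the penult if heavy (long vowel or closed), else the antepenult.
Weights: 2 nu L, 3 ra:t H, 4 mit H.
The penult (syllable 3, ra:t) is heavy, so it takes stress.
Stress on syllable 3: blap.nu.ˈra:t.mit.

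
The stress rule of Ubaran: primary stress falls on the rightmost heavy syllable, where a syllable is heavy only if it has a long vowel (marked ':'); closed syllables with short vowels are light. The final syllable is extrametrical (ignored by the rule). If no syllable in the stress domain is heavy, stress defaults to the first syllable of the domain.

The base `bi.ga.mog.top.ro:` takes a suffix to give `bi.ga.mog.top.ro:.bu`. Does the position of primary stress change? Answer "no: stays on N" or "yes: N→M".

yes: 1→5

Base `bi.ga.mog.top.ro:` (5 syllables):
  The final syllable (5, ro:) is extrametrical; the stress domain is syllables 1–4.
  Weights: 1 bi L, 2 ga L, 3 mog L, 4 top L.
  No heavy syllable in the domain; default to the first syllable of the domain = syllable 1.
  → primary stress on syllable 1.
Suffixed `bi.ga.mog.top.ro:.bu` (6 syllables):
  The final syllable (6, bu) is extrametrical; the stress domain is syllables 1–5.
  Weights: 1 bi L, 2 ga L, 3 mog L, 4 top L, 5 ro: H.
  Heavy syllables in the domain: 5. The rightmost is syllable 5 (ro:).
  → primary stress on syllable 5.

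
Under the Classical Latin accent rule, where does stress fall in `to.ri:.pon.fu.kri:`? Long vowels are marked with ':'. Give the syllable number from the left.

3

Classical Latin: stress the penult if heavy (long vowel or closed), else the antepenult.
Weights: 3 pon H, 4 fu L, 5 kri: H.
The penult (syllable 4, fu) is light, so stress falls on the antepenult (syllable 3, pon).
Stress on syllable 3: to.ri:.ˈpon.fu.kri:.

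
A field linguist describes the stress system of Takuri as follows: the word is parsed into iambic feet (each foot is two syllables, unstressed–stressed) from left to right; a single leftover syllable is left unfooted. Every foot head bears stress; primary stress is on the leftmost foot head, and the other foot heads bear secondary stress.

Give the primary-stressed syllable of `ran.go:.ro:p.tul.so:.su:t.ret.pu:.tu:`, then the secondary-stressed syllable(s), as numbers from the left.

Parse left to right into iambic (σˈσ) feet: (ran.ˈgo:) (ro:p.ˈtul) (so:.ˈsu:t) (ret.ˈpu:) tu:. Syllable 9 is left unfooted.
Foot heads (stressed positions): 2, 4, 6, 8.
End Rule Leftmost: primary stress on the leftmost head = syllable 2.
Secondary stress on 4, 6, 8: ran.ˈgo:.ro:p.ˌtul.so:.ˌsu:t.ret.ˌpu:.tu:.

primary 2, secondary 4, 6, 8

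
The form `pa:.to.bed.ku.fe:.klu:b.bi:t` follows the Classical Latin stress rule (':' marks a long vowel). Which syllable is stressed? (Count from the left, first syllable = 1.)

6

Classical Latin: stress the penult if heavy (long vowel or closed), else the antepenult.
Weights: 5 fe: H, 6 klu:b H, 7 bi:t H.
The penult (syllable 6, klu:b) is heavy, so it takes stress.
Stress on syllable 6: pa:.to.bed.ku.fe:.ˈklu:b.bi:t.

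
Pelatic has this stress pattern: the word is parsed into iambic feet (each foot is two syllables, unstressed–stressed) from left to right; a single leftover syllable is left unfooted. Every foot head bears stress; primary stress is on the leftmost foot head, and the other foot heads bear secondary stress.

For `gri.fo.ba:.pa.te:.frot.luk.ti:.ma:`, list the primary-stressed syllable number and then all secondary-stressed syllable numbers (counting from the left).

Parse left to right into iambic (σˈσ) feet: (gri.ˈfo) (ba:.ˈpa) (te:.ˈfrot) (luk.ˈti:) ma:. Syllable 9 is left unfooted.
Foot heads (stressed positions): 2, 4, 6, 8.
End Rule Leftmost: primary stress on the leftmost head = syllable 2.
Secondary stress on 4, 6, 8: gri.ˈfo.ba:.ˌpa.te:.ˌfrot.luk.ˌti:.ma:.

primary 2, secondary 4, 6, 8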